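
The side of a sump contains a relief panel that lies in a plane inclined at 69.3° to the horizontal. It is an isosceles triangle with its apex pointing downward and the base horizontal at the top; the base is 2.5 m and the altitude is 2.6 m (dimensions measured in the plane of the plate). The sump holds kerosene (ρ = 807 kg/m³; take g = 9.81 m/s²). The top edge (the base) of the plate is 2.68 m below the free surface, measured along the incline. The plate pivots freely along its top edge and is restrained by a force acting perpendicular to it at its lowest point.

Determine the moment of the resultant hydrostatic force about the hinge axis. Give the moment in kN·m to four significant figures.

M ≈ 83.02 kN·m

γ = ρg = 807 × 9.81 / 1000 = 7.91667 kN/m³.
Let θ = 69.3° be the plate's angle to the horizontal; measure y along the incline from where the plane meets the free surface. Vertical depth h = y·sinθ with sinθ = 0.935444.
With the apex down, the centroid sits h/3 = 2.6/3 = 0.866667 m below the base (the top edge), so y_c = 2.68 + 0.866667 = 3.54667 m and h_c = 3.54667 × 0.935444 = 3.31771 m.
A = ½ × 2.5 × 2.6 = 3.25 m².
Resultant F = γ·h_c·A = 7.91667 × 3.31771 × 3.25 = 85.3619 kN.
I_c = b·h³/36 = 2.5 × 2.6³/36 = 1.22056 m⁴.
Centre of pressure: y_p = y_c + I_c/(y_c·A) = 3.54667 + 1.22056/(3.54667 × 3.25) = 3.54667 + 0.10589 = 3.65256 m along the plane.
The resultant acts 0.866667 + 0.10589 = 0.972557 m (along the plate) below the hinge at the top edge, so the moment about the hinge is M = F × 0.972557 = 85.3619 × 0.972557 = 83.0193 kN·m.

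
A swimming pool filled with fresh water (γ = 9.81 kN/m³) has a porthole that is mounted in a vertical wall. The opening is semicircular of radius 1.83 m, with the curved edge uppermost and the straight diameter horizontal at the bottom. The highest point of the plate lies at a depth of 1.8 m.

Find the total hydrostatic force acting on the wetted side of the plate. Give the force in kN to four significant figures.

γ = 9.81 kN/m³.
The centroid lies 4r/(3π) = 0.776676 m above the diameter, so r − 4r/(3π) = 1.83 − 0.776676 = 1.05332 m below the topmost point, so the centroid depth is h_c = 1.8 + 1.05332 = 2.85332 m.
A = πr²/2 = π × 1.83²/2 = 5.26044 m².
Resultant F = γ·h_c·A = 9.81 × 2.85332 × 5.26044 = 147.245 kN.

F ≈ 147.2 kN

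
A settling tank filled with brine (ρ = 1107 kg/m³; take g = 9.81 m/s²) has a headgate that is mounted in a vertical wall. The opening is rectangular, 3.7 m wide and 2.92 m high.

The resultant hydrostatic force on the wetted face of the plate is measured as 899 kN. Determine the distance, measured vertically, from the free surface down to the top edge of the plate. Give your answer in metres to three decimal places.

d_top ≈ 6.202 m

γ = ρg = 1107 × 9.81 / 1000 = 10.85967 kN/m³.
A = 3.7 × 2.92 = 10.804 m².
From F = γ·h_c·A, the centroid depth is h_c = 899/(10.85967 × 10.804) = 7.66229 m.
The centroid lies 2.92/2 = 1.46 m below the top edge, so the top edge sits at h_top = 7.66229 − 1.46 = 6.20229 m below the surface.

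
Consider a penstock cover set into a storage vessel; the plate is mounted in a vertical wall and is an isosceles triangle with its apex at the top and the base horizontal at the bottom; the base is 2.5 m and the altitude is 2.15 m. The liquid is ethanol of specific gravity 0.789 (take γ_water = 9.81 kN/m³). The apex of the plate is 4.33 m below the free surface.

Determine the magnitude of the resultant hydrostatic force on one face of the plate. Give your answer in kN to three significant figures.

F ≈ 120 kN

γ = 0.789 × 9.81 = 7.74009 kN/m³.
With the apex up, the centroid sits 2h/3 = 2 × 2.15/3 = 1.43333 m below the apex, so the centroid depth is h_c = 4.33 + 1.43333 = 5.76333 m.
A = ½ × 2.5 × 2.15 = 2.6875 m².
Resultant F = γ·h_c·A = 7.74009 × 5.76333 × 2.6875 = 119.886 kN.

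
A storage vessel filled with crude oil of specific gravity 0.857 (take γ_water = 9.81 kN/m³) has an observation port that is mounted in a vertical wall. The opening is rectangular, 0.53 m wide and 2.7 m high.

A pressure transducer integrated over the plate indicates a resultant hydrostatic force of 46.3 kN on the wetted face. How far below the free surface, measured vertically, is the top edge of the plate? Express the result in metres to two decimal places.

γ = 0.857 × 9.81 = 8.40717 kN/m³.
A = 0.53 × 2.7 = 1.431 m².
From F = γ·h_c·A, the centroid depth is h_c = 46.3/(8.40717 × 1.431) = 3.8485 m.
The centroid lies 2.7/2 = 1.35 m below the top edge, so the top edge sits at h_top = 3.8485 − 1.35 = 2.4985 m below the surface.

d_top ≈ 2.50 m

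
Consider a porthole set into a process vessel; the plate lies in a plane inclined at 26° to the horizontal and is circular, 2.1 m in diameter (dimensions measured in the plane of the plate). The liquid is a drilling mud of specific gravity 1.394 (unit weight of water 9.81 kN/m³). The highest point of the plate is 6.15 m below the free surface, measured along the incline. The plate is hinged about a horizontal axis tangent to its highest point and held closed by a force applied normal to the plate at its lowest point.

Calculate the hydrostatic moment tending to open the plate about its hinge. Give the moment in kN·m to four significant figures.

γ = 1.394 × 9.81 = 13.67514 kN/m³.
Let θ = 26° be the plate's angle to the horizontal; measure y along the incline from where the plane meets the free surface. Vertical depth h = y·sinθ with sinθ = 0.438371.
The centroid is at the centre, 1.05 m below the top of the plate, so y_c = 6.15 + 1.05 = 7.2 m and h_c = 7.2 × 0.438371 = 3.15627 m.
A = π(1.05)² = 3.46361 m².
Resultant F = γ·h_c·A = 13.67514 × 3.15627 × 3.46361 = 149.498 kN.
I_c = πr⁴/4 = π × 1.05⁴/4 = 0.954656 m⁴.
Centre of pressure: y_p = y_c + I_c/(y_c·A) = 7.2 + 0.954656/(7.2 × 3.46361) = 7.2 + 0.0382812 = 7.23828 m along the plane.
The resultant acts 1.05 + 0.0382812 = 1.08828 m (along the plate) below the hinge at the top edge, so the moment about the hinge is M = F × 1.08828 = 149.498 × 1.08828 = 162.696 kN·m.

M ≈ 162.7 kN·m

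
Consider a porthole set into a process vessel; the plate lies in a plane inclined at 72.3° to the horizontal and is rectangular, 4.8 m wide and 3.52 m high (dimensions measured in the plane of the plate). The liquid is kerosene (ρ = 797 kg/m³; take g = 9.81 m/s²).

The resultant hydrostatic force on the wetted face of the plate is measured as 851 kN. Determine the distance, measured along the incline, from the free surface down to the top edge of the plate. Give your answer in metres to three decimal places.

y_top ≈ 5.002 m

γ = ρg = 797 × 9.81 / 1000 = 7.81857 kN/m³.
A = 4.8 × 3.52 = 16.896 m².
From F = γ·h_c·A, the centroid depth is h_c = 851/(7.81857 × 16.896) = 6.44196 m.
Let θ = 72.3° be the plate's angle to the horizontal; measure y along the incline from where the plane meets the free surface. Vertical depth h = y·sinθ with sinθ = 0.952661.
Along the incline, y_c = h_c/sinθ = 6.44196/0.952661 = 6.76207 m.
The centroid lies 3.52/2 = 1.76 m below the top edge, so the top edge sits at y_top = 6.76207 − 1.76 = 5.00207 m along the incline.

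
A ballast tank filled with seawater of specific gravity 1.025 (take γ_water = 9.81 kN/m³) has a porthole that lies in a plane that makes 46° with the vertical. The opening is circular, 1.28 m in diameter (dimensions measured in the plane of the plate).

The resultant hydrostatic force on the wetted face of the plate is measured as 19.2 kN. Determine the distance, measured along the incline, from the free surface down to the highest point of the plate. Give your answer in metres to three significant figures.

γ = 1.025 × 9.81 = 10.05525 kN/m³.
A = π(0.64)² = 1.2868 m².
From F = γ·h_c·A, the centroid depth is h_c = 19.2/(10.05525 × 1.2868) = 1.48387 m.
The plate makes 46° with the vertical, i.e. θ = 90° − 46° = 44° to the horizontal. Measuring y along the incline from the free-surface line, vertical depth h = y·sinθ with sinθ = 0.694658.
Along the incline, y_c = h_c/sinθ = 1.48387/0.694658 = 2.13612 m.
The centroid is at the centre, 0.64 m below the top of the plate, so the highest point sits at y_top = 2.13612 − 0.64 = 1.49612 m along the incline.

y_top ≈ 1.50 m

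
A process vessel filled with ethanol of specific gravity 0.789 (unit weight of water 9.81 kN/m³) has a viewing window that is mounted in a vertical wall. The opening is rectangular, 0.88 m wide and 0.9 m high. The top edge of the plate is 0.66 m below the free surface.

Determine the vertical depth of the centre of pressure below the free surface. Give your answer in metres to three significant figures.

γ = 0.789 × 9.81 = 7.74009 kN/m³.
The centroid lies 0.9/2 = 0.45 m below the top edge, so the centroid depth is h_c = 0.66 + 0.45 = 1.11 m.
A = 0.88 × 0.9 = 0.792 m².
Resultant F = γ·h_c·A = 7.74009 × 1.11 × 0.792 = 6.80447 kN.
I_c = b·h³/12 = 0.88 × 0.9³/12 = 0.05346 m⁴.
Centre of pressure: y_p = y_c + I_c/(y_c·A) = 1.11 + 0.05346/(1.11 × 0.792) = 1.11 + 0.0608108 = 1.17081 m along the plane.

h_p = 1.17 m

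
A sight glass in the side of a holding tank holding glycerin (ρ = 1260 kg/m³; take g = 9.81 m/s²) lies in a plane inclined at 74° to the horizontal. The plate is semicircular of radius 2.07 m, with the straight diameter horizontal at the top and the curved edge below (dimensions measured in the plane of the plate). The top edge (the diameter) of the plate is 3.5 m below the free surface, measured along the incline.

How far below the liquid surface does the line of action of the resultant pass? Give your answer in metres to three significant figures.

h_p = 4.27 m

γ = ρg = 1260 × 9.81 / 1000 = 12.3606 kN/m³.
Let θ = 74° be the plate's angle to the horizontal; measure y along the incline from where the plane meets the free surface. Vertical depth h = y·sinθ with sinθ = 0.961262.
The centroid of a semicircle lies 4r/(3π) = 0.878535 m from the diameter, here below the top edge, so y_c = 3.5 + 0.878535 = 4.37854 m and h_c = 4.37854 × 0.961262 = 4.20892 m.
A = πr²/2 = π × 2.07²/2 = 6.73071 m².
Resultant F = γ·h_c·A = 12.3606 × 4.20892 × 6.73071 = 350.164 kN.
I_c = (π/8 − 8/(9π))·r⁴ = 0.109757 × 2.07⁴ = 2.01518 m⁴.
Centre of pressure: y_p = y_c + I_c/(y_c·A) = 4.37854 + 2.01518/(4.37854 × 6.73071) = 4.37854 + 0.0683791 = 4.44692 m along the plane.
Vertically, h_p = y_p·sinθ = 4.44692 × 0.961262 = 4.27466 m.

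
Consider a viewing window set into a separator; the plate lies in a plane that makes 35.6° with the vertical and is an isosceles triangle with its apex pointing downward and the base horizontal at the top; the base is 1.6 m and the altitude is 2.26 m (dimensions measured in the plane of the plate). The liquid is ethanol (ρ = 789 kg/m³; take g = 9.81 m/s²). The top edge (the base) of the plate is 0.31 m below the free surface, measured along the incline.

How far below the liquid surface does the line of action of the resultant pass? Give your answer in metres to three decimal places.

h_p = 1.082 m

γ = ρg = 789 × 9.81 / 1000 = 7.74009 kN/m³.
The plate makes 35.6° with the vertical, i.e. θ = 90° − 35.6° = 54.4° to the horizontal. Measuring y along the incline from the free-surface line, vertical depth h = y·sinθ with sinθ = 0.813101.
With the apex down, the centroid sits h/3 = 2.26/3 = 0.753333 m below the base (the top edge), so y_c = 0.31 + 0.753333 = 1.06333 m and h_c = 1.06333 × 0.813101 = 0.864595 m.
A = ½ × 1.6 × 2.26 = 1.808 m².
Resultant F = γ·h_c·A = 7.74009 × 0.864595 × 1.808 = 12.0992 kN.
I_c = b·h³/36 = 1.6 × 2.26³/36 = 0.51303 m⁴.
Centre of pressure: y_p = y_c + I_c/(y_c·A) = 1.06333 + 0.51303/(1.06333 × 1.808) = 1.06333 + 0.266856 = 1.33019 m along the plane.
Vertically, h_p = y_p·sinθ = 1.33019 × 0.813101 = 1.08158 m.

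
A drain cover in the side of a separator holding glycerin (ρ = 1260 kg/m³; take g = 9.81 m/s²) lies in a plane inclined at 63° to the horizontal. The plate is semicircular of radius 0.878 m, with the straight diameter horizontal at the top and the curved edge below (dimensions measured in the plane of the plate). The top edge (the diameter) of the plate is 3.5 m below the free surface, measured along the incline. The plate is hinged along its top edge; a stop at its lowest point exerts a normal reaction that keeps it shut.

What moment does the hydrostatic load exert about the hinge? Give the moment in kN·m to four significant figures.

M ≈ 19.96 kN·m

γ = ρg = 1260 × 9.81 / 1000 = 12.3606 kN/m³.
Let θ = 63° be the plate's angle to the horizontal; measure y along the incline from where the plane meets the free surface. Vertical depth h = y·sinθ with sinθ = 0.891007.
The centroid of a semicircle lies 4r/(3π) = 0.372635 m from the diameter, here below the top edge, so y_c = 3.5 + 0.372635 = 3.87263 m and h_c = 3.87263 × 0.891007 = 3.45054 m.
A = πr²/2 = π × 0.878²/2 = 1.2109 m².
Resultant F = γ·h_c·A = 12.3606 × 3.45054 × 1.2109 = 51.6458 kN.
I_c = (π/8 − 8/(9π))·r⁴ = 0.109757 × 0.878⁴ = 0.0652244 m⁴.
Centre of pressure: y_p = y_c + I_c/(y_c·A) = 3.87263 + 0.0652244/(3.87263 × 1.2109) = 3.87263 + 0.013909 = 3.88654 m along the plane.
The resultant acts 0.372635 + 0.013909 = 0.386544 m (along the plate) below the hinge at the top edge, so the moment about the hinge is M = F × 0.386544 = 51.6458 × 0.386544 = 19.9634 kN·m.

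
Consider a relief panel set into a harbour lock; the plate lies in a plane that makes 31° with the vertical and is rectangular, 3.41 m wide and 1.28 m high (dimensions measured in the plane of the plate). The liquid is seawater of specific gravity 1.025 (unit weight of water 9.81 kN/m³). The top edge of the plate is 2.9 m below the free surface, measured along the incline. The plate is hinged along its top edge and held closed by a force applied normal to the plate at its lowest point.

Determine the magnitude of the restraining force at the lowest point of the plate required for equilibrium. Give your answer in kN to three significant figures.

γ = 1.025 × 9.81 = 10.05525 kN/m³.
The plate makes 31° with the vertical, i.e. θ = 90° − 31° = 59° to the horizontal. Measuring y along the incline from the free-surface line, vertical depth h = y·sinθ with sinθ = 0.857167.
The centroid lies 1.28/2 = 0.64 m below the top edge, so y_c = 2.9 + 0.64 = 3.54 m and h_c = 3.54 × 0.857167 = 3.03437 m.
A = 3.41 × 1.28 = 4.3648 m².
Resultant F = γ·h_c·A = 10.05525 × 3.03437 × 4.3648 = 133.176 kN.
I_c = b·h³/12 = 3.41 × 1.28³/12 = 0.595941 m⁴.
Centre of pressure: y_p = y_c + I_c/(y_c·A) = 3.54 + 0.595941/(3.54 × 4.3648) = 3.54 + 0.0385688 = 3.57857 m along the plane.
The resultant acts 0.64 + 0.0385688 = 0.678569 m (along the plate) below the hinge at the top edge, so the moment about the hinge is M = F × 0.678569 = 133.176 × 0.678569 = 90.3691 kN·m.
A normal force at the bottom, 1.28 m from the hinge, must supply this moment: P = 90.3691/1.28 = 70.6009 kN.

P ≈ 70.6 kN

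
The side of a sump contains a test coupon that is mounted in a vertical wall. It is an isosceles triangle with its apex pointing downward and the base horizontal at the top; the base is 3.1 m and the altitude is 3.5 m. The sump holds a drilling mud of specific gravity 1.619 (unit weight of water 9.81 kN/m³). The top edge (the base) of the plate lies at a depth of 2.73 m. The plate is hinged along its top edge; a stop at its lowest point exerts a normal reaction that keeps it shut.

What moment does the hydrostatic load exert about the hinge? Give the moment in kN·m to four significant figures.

M ≈ 450.3 kN·m

γ = 1.619 × 9.81 = 15.88239 kN/m³.
With the apex down, the centroid sits h/3 = 3.5/3 = 1.16667 m below the base (the top edge), so the centroid depth is h_c = 2.73 + 1.16667 = 3.89667 m.
A = ½ × 3.1 × 3.5 = 5.425 m².
Resultant F = γ·h_c·A = 15.88239 × 3.89667 × 5.425 = 335.745 kN.
I_c = b·h³/36 = 3.1 × 3.5³/36 = 3.69201 m⁴.
Centre of pressure: y_p = y_c + I_c/(y_c·A) = 3.89667 + 3.69201/(3.89667 × 5.425) = 3.89667 + 0.17465 = 4.07132 m along the plane.
The resultant acts 1.16667 + 0.17465 = 1.34132 m (along the plate) below the hinge at the top edge, so the moment about the hinge is M = F × 1.34132 = 335.745 × 1.34132 = 450.341 kN·m.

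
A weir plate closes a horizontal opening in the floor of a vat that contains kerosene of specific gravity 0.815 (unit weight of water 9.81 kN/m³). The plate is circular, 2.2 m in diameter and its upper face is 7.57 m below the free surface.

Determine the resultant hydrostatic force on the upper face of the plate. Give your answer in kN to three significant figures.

F ≈ 230 kN

γ = 0.815 × 9.81 = 7.99515 kN/m³.
The plate is horizontal, so pressure is uniform at p = γ·h = 7.99515 × 7.57 = 60.5233 kN/m².
A = π(1.1)² = 3.80133 m².
F = p·A = 60.5233 × 3.80133 = 230.069 kN.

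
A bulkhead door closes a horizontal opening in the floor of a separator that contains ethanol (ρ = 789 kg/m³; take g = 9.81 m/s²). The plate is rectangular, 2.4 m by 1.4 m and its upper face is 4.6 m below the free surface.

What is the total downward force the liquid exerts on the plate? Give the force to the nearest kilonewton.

F ≈ 120 kN

γ = ρg = 789 × 9.81 / 1000 = 7.74009 kN/m³.
The plate is horizontal, so pressure is uniform at p = γ·h = 7.74009 × 4.6 = 35.6044 kN/m².
A = 2.4 × 1.4 = 3.36 m².
F = p·A = 35.6044 × 3.36 = 119.631 kN.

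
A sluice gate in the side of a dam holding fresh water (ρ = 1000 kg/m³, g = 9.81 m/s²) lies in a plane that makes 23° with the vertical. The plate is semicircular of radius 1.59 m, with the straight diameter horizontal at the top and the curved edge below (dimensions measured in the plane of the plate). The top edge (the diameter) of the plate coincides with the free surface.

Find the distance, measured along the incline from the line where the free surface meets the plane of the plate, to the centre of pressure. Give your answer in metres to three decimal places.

y_p = 0.937 m

γ = ρg = 1000 × 9.81 = 9810 N/m³ = 9.81 kN/m³.
The plate makes 23° with the vertical, i.e. θ = 90° − 23° = 67° to the horizontal. Measuring y along the incline from the free-surface line, vertical depth h = y·sinθ with sinθ = 0.920505.
The centroid of a semicircle lies 4r/(3π) = 0.674817 m from the diameter, here below the top edge, so y_c = 0.674817 m and h_c = 0.674817 × 0.920505 = 0.621172 m.
A = πr²/2 = π × 1.59²/2 = 3.97113 m².
Resultant F = γ·h_c·A = 9.81 × 0.621172 × 3.97113 = 24.1989 kN.
I_c = (π/8 − 8/(9π))·r⁴ = 0.109757 × 1.59⁴ = 0.701489 m⁴.
Centre of pressure: y_p = y_c + I_c/(y_c·A) = 0.674817 + 0.701489/(0.674817 × 3.97113) = 0.674817 + 0.261771 = 0.936588 m along the plane.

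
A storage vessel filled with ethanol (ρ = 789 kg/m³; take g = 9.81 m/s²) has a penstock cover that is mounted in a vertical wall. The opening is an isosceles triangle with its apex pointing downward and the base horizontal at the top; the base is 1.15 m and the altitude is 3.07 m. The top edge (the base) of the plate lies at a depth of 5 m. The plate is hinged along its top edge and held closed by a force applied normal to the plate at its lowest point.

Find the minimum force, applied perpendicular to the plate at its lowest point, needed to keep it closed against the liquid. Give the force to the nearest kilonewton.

P ≈ 30 kN

γ = ρg = 789 × 9.81 / 1000 = 7.74009 kN/m³.
With the apex down, the centroid sits h/3 = 3.07/3 = 1.02333 m below the base (the top edge), so the centroid depth is h_c = 5 + 1.02333 = 6.02333 m.
A = ½ × 1.15 × 3.07 = 1.76525 m².
Resultant F = γ·h_c·A = 7.74009 × 6.02333 × 1.76525 = 82.2979 kN.
I_c = b·h³/36 = 1.15 × 3.07³/36 = 0.924295 m⁴.
Centre of pressure: y_p = y_c + I_c/(y_c·A) = 6.02333 + 0.924295/(6.02333 × 1.76525) = 6.02333 + 0.0869296 = 6.11026 m along the plane.
The resultant acts 1.02333 + 0.0869296 = 1.11026 m (along the plate) below the hinge at the top edge, so the moment about the hinge is M = F × 1.11026 = 82.2979 × 1.11026 = 91.3721 kN·m.
A normal force at the bottom, 3.07 m from the hinge, must supply this moment: P = 91.3721/3.07 = 29.7629 kN.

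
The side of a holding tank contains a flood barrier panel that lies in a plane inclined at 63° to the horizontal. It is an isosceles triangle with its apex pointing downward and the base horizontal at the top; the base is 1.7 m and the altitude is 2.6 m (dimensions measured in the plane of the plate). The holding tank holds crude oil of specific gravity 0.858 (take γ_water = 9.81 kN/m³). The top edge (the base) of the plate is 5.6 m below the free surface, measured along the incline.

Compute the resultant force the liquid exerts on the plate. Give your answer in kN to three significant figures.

γ = 0.858 × 9.81 = 8.41698 kN/m³.
Let θ = 63° be the plate's angle to the horizontal; measure y along the incline from where the plane meets the free surface. Vertical depth h = y·sinθ with sinθ = 0.891007.
With the apex down, the centroid sits h/3 = 2.6/3 = 0.866667 m below the base (the top edge), so y_c = 5.6 + 0.866667 = 6.46667 m and h_c = 6.46667 × 0.891007 = 5.76185 m.
A = ½ × 1.7 × 2.6 = 2.21 m².
Resultant F = γ·h_c·A = 8.41698 × 5.76185 × 2.21 = 107.179 kN.

F ≈ 107 kN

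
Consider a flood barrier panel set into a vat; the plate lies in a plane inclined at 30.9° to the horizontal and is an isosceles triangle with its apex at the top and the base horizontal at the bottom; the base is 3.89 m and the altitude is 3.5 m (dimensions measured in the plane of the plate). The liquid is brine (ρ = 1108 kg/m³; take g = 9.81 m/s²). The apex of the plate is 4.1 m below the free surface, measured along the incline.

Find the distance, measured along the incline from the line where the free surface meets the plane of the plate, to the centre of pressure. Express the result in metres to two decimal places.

y_p = 6.54 m

γ = ρg = 1108 × 9.81 / 1000 = 10.86948 kN/m³.
Let θ = 30.9° be the plate's angle to the horizontal; measure y along the incline from where the plane meets the free surface. Vertical depth h = y·sinθ with sinθ = 0.513541.
With the apex up, the centroid sits 2h/3 = 2 × 3.5/3 = 2.33333 m below the apex, so y_c = 4.1 + 2.33333 = 6.43333 m and h_c = 6.43333 × 0.513541 = 3.30378 m.
A = ½ × 3.89 × 3.5 = 6.8075 m².
Resultant F = γ·h_c·A = 10.86948 × 3.30378 × 6.8075 = 244.46 kN.
I_c = b·h³/36 = 3.89 × 3.5³/36 = 4.63288 m⁴.
Centre of pressure: y_p = y_c + I_c/(y_c·A) = 6.43333 + 4.63288/(6.43333 × 6.8075) = 6.43333 + 0.105786 = 6.53912 m along the plane.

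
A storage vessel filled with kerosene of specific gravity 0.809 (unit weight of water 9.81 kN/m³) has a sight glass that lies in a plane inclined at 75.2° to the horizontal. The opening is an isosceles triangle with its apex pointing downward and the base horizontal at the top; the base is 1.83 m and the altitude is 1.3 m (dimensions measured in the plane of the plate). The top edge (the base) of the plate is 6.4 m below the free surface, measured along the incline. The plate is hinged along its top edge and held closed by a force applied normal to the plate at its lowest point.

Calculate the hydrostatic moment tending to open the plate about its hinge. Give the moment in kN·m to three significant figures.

M ≈ 27.9 kN·m

γ = 0.809 × 9.81 = 7.93629 kN/m³.
Let θ = 75.2° be the plate's angle to the horizontal; measure y along the incline from where the plane meets the free surface. Vertical depth h = y·sinθ with sinθ = 0.966823.
With the apex down, the centroid sits h/3 = 1.3/3 = 0.433333 m below the base (the top edge), so y_c = 6.4 + 0.433333 = 6.83333 m and h_c = 6.83333 × 0.966823 = 6.60662 m.
A = ½ × 1.83 × 1.3 = 1.1895 m².
Resultant F = γ·h_c·A = 7.93629 × 6.60662 × 1.1895 = 62.3679 kN.
I_c = b·h³/36 = 1.83 × 1.3³/36 = 0.111681 m⁴.
Centre of pressure: y_p = y_c + I_c/(y_c·A) = 6.83333 + 0.111681/(6.83333 × 1.1895) = 6.83333 + 0.0137399 = 6.84707 m along the plane.
The resultant acts 0.433333 + 0.0137399 = 0.447073 m (along the plate) below the hinge at the top edge, so the moment about the hinge is M = F × 0.447073 = 62.3679 × 0.447073 = 27.883 kN·m.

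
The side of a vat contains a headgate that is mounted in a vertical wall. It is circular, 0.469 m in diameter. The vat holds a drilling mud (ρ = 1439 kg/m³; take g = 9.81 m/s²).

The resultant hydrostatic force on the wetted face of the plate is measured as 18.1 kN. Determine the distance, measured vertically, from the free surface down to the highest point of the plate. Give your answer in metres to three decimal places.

γ = ρg = 1439 × 9.81 / 1000 = 14.11659 kN/m³.
A = π(0.2345)² = 0.172757 m².
From F = γ·h_c·A, the centroid depth is h_c = 18.1/(14.11659 × 0.172757) = 7.42187 m.
The centroid is at the centre, 0.2345 m below the top of the plate, so the highest point sits at h_top = 7.42187 − 0.2345 = 7.18737 m below the surface.

d_top ≈ 7.187 m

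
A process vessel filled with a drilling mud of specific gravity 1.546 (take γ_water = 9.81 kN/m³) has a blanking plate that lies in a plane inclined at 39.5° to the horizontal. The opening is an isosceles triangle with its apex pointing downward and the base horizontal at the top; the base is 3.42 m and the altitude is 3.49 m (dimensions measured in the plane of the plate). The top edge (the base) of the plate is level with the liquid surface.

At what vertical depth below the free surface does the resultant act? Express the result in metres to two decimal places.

γ = 1.546 × 9.81 = 15.16626 kN/m³.
Let θ = 39.5° be the plate's angle to the horizontal; measure y along the incline from where the plane meets the free surface. Vertical depth h = y·sinθ with sinθ = 0.636078.
With the apex down, the centroid sits h/3 = 3.49/3 = 1.16333 m below the base (the top edge), so y_c = 1.16333 m and h_c = 1.16333 × 0.636078 = 0.739969 m.
A = ½ × 3.42 × 3.49 = 5.9679 m².
Resultant F = γ·h_c·A = 15.16626 × 0.739969 × 5.9679 = 66.9751 kN.
I_c = b·h³/36 = 3.42 × 3.49³/36 = 4.03831 m⁴.
Centre of pressure: y_p = y_c + I_c/(y_c·A) = 1.16333 + 4.03831/(1.16333 × 5.9679) = 1.16333 + 0.581668 = 1.745 m along the plane.
Vertically, h_p = y_p·sinθ = 1.745 × 0.636078 = 1.10996 m.

h_p = 1.11 m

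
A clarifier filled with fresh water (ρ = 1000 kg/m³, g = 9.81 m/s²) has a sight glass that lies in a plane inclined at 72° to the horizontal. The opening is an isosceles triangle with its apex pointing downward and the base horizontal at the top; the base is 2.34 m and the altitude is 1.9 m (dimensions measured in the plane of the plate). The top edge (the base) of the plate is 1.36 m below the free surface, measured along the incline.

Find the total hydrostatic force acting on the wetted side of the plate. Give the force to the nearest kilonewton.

γ = ρg = 1000 × 9.81 = 9810 N/m³ = 9.81 kN/m³.
Let θ = 72° be the plate's angle to the horizontal; measure y along the incline from where the plane meets the free surface. Vertical depth h = y·sinθ with sinθ = 0.951057.
With the apex down, the centroid sits h/3 = 1.9/3 = 0.633333 m below the base (the top edge), so y_c = 1.36 + 0.633333 = 1.99333 m and h_c = 1.99333 × 0.951057 = 1.89577 m.
A = ½ × 2.34 × 1.9 = 2.223 m².
Resultant F = γ·h_c·A = 9.81 × 1.89577 × 2.223 = 41.3423 kN.

F ≈ 41 kN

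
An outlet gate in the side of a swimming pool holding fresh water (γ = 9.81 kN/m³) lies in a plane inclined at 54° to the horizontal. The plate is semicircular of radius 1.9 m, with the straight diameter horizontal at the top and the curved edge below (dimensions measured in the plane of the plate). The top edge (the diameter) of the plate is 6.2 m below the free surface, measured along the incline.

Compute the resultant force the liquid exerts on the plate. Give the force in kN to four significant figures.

F ≈ 315.3 kN

γ = 9.81 kN/m³.
Let θ = 54° be the plate's angle to the horizontal; measure y along the incline from where the plane meets the free surface. Vertical depth h = y·sinθ with sinθ = 0.809017.
The centroid of a semicircle lies 4r/(3π) = 0.806385 m from the diameter, here below the top edge, so y_c = 6.2 + 0.806385 = 7.00638 m and h_c = 7.00638 × 0.809017 = 5.66828 m.
A = πr²/2 = π × 1.9²/2 = 5.67057 m².
Resultant F = γ·h_c·A = 9.81 × 5.66828 × 5.67057 = 315.317 kN.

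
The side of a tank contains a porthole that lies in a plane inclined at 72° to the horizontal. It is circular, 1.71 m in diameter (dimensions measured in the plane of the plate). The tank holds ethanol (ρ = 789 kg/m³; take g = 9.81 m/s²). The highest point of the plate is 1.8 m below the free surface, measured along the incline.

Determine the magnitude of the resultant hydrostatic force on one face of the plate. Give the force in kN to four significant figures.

F ≈ 44.88 kN

γ = ρg = 789 × 9.81 / 1000 = 7.74009 kN/m³.
Let θ = 72° be the plate's angle to the horizontal; measure y along the incline from where the plane meets the free surface. Vertical depth h = y·sinθ with sinθ = 0.951057.
The centroid is at the centre, 0.855 m below the top of the plate, so y_c = 1.8 + 0.855 = 2.655 m and h_c = 2.655 × 0.951057 = 2.52506 m.
A = π(0.855)² = 2.29658 m².
Resultant F = γ·h_c·A = 7.74009 × 2.52506 × 2.29658 = 44.8848 kN.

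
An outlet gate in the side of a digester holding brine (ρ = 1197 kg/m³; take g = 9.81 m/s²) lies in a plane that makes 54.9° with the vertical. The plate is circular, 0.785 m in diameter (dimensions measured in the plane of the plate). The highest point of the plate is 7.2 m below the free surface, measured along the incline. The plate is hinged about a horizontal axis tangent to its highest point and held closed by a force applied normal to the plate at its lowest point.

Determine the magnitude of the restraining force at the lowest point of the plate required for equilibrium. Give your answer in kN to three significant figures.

γ = ρg = 1197 × 9.81 / 1000 = 11.74257 kN/m³.
The plate makes 54.9° with the vertical, i.e. θ = 90° − 54.9° = 35.1° to the horizontal. Measuring y along the incline from the free-surface line, vertical depth h = y·sinθ with sinθ = 0.575005.
The centroid is at the centre, 0.3925 m below the top of the plate, so y_c = 7.2 + 0.3925 = 7.5925 m and h_c = 7.5925 × 0.575005 = 4.36573 m.
A = π(0.3925)² = 0.483982 m².
Resultant F = γ·h_c·A = 11.74257 × 4.36573 × 0.483982 = 24.8113 kN.
I_c = πr⁴/4 = π × 0.3925⁴/4 = 0.0186401 m⁴.
Centre of pressure: y_p = y_c + I_c/(y_c·A) = 7.5925 + 0.0186401/(7.5925 × 0.483982) = 7.5925 + 0.00507264 = 7.59757 m along the plane.
The resultant acts 0.3925 + 0.00507264 = 0.397573 m (along the plate) below the hinge at the top edge, so the moment about the hinge is M = F × 0.397573 = 24.8113 × 0.397573 = 9.8643 kN·m.
A normal force at the bottom, 0.785 m from the hinge, must supply this moment: P = 9.8643/0.785 = 12.566 kN.

P ≈ 12.6 kN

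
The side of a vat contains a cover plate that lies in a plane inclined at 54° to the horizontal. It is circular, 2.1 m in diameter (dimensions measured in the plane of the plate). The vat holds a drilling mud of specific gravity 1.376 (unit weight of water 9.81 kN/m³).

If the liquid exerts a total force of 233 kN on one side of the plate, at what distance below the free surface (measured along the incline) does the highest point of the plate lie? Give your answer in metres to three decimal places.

y_top ≈ 5.110 m

γ = 1.376 × 9.81 = 13.49856 kN/m³.
A = π(1.05)² = 3.46361 m².
From F = γ·h_c·A, the centroid depth is h_c = 233/(13.49856 × 3.46361) = 4.98356 m.
Let θ = 54° be the plate's angle to the horizontal; measure y along the incline from where the plane meets the free surface. Vertical depth h = y·sinθ with sinθ = 0.809017.
Along the incline, y_c = h_c/sinθ = 4.98356/0.809017 = 6.16002 m.
The centroid is at the centre, 1.05 m below the top of the plate, so the highest point sits at y_top = 6.16002 − 1.05 = 5.11002 m along the incline.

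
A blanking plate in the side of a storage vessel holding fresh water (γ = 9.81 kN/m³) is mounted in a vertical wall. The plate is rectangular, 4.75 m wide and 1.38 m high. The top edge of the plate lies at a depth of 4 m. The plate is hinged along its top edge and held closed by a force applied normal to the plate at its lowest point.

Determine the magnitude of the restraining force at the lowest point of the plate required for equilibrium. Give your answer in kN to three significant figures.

γ = 9.81 kN/m³.
The centroid lies 1.38/2 = 0.69 m below the top edge, so the centroid depth is h_c = 4 + 0.69 = 4.69 m.
A = 4.75 × 1.38 = 6.555 m².
Resultant F = γ·h_c·A = 9.81 × 4.69 × 6.555 = 301.588 kN.
I_c = b·h³/12 = 4.75 × 1.38³/12 = 1.04028 m⁴.
Centre of pressure: y_p = y_c + I_c/(y_c·A) = 4.69 + 1.04028/(4.69 × 6.555) = 4.69 + 0.033838 = 4.72384 m along the plane.
The resultant acts 0.69 + 0.033838 = 0.723838 m (along the plate) below the hinge at the top edge, so the moment about the hinge is M = F × 0.723838 = 301.588 × 0.723838 = 218.301 kN·m.
A normal force at the bottom, 1.38 m from the hinge, must supply this moment: P = 218.301/1.38 = 158.189 kN.

P ≈ 158 kN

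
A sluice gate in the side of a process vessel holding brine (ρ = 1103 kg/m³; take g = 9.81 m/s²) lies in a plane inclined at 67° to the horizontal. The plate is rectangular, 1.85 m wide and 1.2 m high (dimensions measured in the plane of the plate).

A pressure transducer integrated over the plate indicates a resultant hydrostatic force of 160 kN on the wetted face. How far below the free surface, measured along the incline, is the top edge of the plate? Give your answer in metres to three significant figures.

γ = ρg = 1103 × 9.81 / 1000 = 10.82043 kN/m³.
A = 1.85 × 1.2 = 2.22 m².
From F = γ·h_c·A, the centroid depth is h_c = 160/(10.82043 × 2.22) = 6.66074 m.
Let θ = 67° be the plate's angle to the horizontal; measure y along the incline from where the plane meets the free surface. Vertical depth h = y·sinθ with sinθ = 0.920505.
Along the incline, y_c = h_c/sinθ = 6.66074/0.920505 = 7.23596 m.
The centroid lies 1.2/2 = 0.6 m below the top edge, so the top edge sits at y_top = 7.23596 − 0.6 = 6.63596 m along the incline.

y_top ≈ 6.64 m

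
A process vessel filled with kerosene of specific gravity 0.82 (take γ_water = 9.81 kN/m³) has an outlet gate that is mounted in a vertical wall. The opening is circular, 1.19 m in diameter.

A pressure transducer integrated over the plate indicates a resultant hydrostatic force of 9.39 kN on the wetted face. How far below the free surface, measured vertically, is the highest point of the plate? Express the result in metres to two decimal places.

γ = 0.82 × 9.81 = 8.0442 kN/m³.
A = π(0.595)² = 1.1122 m².
From F = γ·h_c·A, the centroid depth is h_c = 9.39/(8.0442 × 1.1122) = 1.04954 m.
The centroid is at the centre, 0.595 m below the top of the plate, so the highest point sits at h_top = 1.04954 − 0.595 = 0.45454 m below the surface.

d_top ≈ 0.45 m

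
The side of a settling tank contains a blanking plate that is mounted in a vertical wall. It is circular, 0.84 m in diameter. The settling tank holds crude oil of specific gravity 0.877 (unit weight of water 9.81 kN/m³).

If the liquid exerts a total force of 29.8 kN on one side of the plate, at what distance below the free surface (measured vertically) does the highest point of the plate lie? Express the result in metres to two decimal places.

γ = 0.877 × 9.81 = 8.60337 kN/m³.
A = π(0.42)² = 0.554177 m².
From F = γ·h_c·A, the centroid depth is h_c = 29.8/(8.60337 × 0.554177) = 6.25028 m.
The centroid is at the centre, 0.42 m below the top of the plate, so the highest point sits at h_top = 6.25028 − 0.42 = 5.83028 m below the surface.

d_top ≈ 5.83 m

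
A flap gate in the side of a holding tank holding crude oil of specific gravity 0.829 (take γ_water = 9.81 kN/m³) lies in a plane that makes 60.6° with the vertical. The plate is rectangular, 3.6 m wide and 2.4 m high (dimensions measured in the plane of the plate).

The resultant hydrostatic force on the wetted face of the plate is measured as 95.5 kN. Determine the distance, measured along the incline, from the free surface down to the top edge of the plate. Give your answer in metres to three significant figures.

y_top ≈ 1.57 m

γ = 0.829 × 9.81 = 8.13249 kN/m³.
A = 3.6 × 2.4 = 8.64 m².
From F = γ·h_c·A, the centroid depth is h_c = 95.5/(8.13249 × 8.64) = 1.35915 m.
The plate makes 60.6° with the vertical, i.e. θ = 90° − 60.6° = 29.4° to the horizontal. Measuring y along the incline from the free-surface line, vertical depth h = y·sinθ with sinθ = 0.490904.
Along the incline, y_c = h_c/sinθ = 1.35915/0.490904 = 2.76867 m.
The centroid lies 2.4/2 = 1.2 m below the top edge, so the top edge sits at y_top = 2.76867 − 1.2 = 1.56867 m along the incline.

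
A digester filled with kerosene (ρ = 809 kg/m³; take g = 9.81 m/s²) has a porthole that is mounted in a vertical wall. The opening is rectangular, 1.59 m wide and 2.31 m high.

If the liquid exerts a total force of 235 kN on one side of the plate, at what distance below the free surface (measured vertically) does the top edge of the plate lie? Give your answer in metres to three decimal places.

d_top ≈ 6.907 m

γ = ρg = 809 × 9.81 / 1000 = 7.93629 kN/m³.
A = 1.59 × 2.31 = 3.6729 m².
From F = γ·h_c·A, the centroid depth is h_c = 235/(7.93629 × 3.6729) = 8.06197 m.
The centroid lies 2.31/2 = 1.155 m below the top edge, so the top edge sits at h_top = 8.06197 − 1.155 = 6.90697 m below the surface.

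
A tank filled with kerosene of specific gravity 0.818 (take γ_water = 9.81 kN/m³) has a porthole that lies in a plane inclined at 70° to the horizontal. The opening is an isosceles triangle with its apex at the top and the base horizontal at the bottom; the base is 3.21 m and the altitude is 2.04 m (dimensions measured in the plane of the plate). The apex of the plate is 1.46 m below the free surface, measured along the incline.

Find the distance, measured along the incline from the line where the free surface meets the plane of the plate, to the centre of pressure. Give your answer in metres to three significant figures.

y_p = 2.90 m

γ = 0.818 × 9.81 = 8.02458 kN/m³.
Let θ = 70° be the plate's angle to the horizontal; measure y along the incline from where the plane meets the free surface. Vertical depth h = y·sinθ with sinθ = 0.939693.
With the apex up, the centroid sits 2h/3 = 2 × 2.04/3 = 1.36 m below the apex, so y_c = 1.46 + 1.36 = 2.82 m and h_c = 2.82 × 0.939693 = 2.64993 m.
A = ½ × 3.21 × 2.04 = 3.2742 m².
Resultant F = γ·h_c·A = 8.02458 × 2.64993 × 3.2742 = 69.6245 kN.
I_c = b·h³/36 = 3.21 × 2.04³/36 = 0.756995 m⁴.
Centre of pressure: y_p = y_c + I_c/(y_c·A) = 2.82 + 0.756995/(2.82 × 3.2742) = 2.82 + 0.0819858 = 2.90199 m along the plane.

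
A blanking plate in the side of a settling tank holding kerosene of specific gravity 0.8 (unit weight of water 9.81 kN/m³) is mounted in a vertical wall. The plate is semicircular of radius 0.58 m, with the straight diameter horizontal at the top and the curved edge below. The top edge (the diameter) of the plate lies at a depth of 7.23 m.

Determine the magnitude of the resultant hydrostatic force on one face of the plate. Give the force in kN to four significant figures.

F ≈ 31.00 kN

γ = 0.8 × 9.81 = 7.848 kN/m³.
The centroid of a semicircle lies 4r/(3π) = 0.24616 m from the diameter, here below the top edge, so the centroid depth is h_c = 7.23 + 0.24616 = 7.47616 m.
A = πr²/2 = π × 0.58²/2 = 0.528416 m².
Resultant F = γ·h_c·A = 7.848 × 7.47616 × 0.528416 = 31.0037 kN.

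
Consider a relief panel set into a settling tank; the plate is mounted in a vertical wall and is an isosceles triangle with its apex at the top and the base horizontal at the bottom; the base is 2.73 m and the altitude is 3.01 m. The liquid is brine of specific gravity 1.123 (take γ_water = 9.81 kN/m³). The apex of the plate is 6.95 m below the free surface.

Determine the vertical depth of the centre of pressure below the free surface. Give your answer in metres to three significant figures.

γ = 1.123 × 9.81 = 11.01663 kN/m³.
With the apex up, the centroid sits 2h/3 = 2 × 3.01/3 = 2.00667 m below the apex, so the centroid depth is h_c = 6.95 + 2.00667 = 8.95667 m.
A = ½ × 2.73 × 3.01 = 4.10865 m².
Resultant F = γ·h_c·A = 11.01663 × 8.95667 × 4.10865 = 405.41 kN.
I_c = b·h³/36 = 2.73 × 3.01³/36 = 2.06804 m⁴.
Centre of pressure: y_p = y_c + I_c/(y_c·A) = 8.95667 + 2.06804/(8.95667 × 4.10865) = 8.95667 + 0.056197 = 9.01287 m along the plane.

h_p = 9.01 m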